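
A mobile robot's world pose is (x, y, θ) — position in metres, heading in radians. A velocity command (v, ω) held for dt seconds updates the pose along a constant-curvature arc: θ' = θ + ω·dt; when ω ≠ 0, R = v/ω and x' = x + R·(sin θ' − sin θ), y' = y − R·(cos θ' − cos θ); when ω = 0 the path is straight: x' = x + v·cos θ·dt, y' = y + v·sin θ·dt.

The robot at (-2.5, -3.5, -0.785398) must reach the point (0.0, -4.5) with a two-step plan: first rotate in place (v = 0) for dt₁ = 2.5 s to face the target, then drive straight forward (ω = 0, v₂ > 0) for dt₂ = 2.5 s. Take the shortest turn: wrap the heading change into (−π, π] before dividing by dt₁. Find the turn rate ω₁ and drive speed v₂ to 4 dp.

heading to target = atan2(-4.5−-3.5, 0−-2.5) = -0.3805
Δθ = wrap(-0.3805 − -0.7854) = 0.4049; ω₁ = Δθ/dt₁ = 0.1620
distance = √((0−-2.5)² + (-4.5−-3.5)²) = 2.6926; v₂ = distance/dt₂ = 1.0770

ω₁ = 0.1620, v₂ = 1.0770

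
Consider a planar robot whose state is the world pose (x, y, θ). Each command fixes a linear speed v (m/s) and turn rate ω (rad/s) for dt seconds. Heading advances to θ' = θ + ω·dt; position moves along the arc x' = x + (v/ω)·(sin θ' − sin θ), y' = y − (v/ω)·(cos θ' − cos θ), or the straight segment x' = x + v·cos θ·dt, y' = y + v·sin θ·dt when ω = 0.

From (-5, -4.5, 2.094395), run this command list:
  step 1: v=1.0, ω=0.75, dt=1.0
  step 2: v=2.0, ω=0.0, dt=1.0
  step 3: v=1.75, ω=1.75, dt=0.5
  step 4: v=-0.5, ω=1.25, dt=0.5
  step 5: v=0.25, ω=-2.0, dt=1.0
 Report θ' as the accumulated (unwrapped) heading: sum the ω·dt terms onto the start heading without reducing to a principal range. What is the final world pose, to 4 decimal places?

(-8.5669, -3.2758, 2.3444)

step 1: θ'=2.8444 (R=1.3333) → pose (-5.7642, -3.8918, 2.8444)
step 2: θ'=2.8444 (straight) → pose (-7.6766, -3.3061, 2.8444)
step 3: θ'=3.7194 (R=1.0000) → pose (-8.5156, -3.4246, 3.7194)
step 4: θ'=4.3444 (R=-0.4000) → pose (-8.3608, -3.2334, 4.3444)
step 5: θ'=2.3444 (R=-0.1250) → pose (-8.5669, -3.2758, 2.3444)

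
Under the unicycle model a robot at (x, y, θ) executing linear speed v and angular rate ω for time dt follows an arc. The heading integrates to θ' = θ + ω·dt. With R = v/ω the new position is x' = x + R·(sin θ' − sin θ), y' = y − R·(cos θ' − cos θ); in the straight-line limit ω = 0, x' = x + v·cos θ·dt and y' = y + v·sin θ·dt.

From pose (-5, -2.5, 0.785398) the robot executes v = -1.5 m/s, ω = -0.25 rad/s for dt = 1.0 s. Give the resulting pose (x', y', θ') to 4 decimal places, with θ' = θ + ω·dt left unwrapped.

(-6.1815, -3.4178, 0.5354)

θ' = 0.7854 + -0.25·1.0 = 0.5354
R = v/ω = -1.5/-0.25 = 6.0000
x' = -5 + 6.0000·(sin 0.5354 − sin 0.7854) = -6.1815
y' = -2.5 − 6.0000·(cos 0.5354 − cos 0.7854) = -3.4178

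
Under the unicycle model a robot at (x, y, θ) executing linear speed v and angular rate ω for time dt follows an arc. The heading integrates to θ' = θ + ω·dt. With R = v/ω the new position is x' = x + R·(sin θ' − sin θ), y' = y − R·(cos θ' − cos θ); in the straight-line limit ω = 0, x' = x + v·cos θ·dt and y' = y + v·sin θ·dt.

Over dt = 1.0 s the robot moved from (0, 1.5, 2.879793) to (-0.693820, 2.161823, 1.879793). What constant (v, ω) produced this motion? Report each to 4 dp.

v = 1.0000, ω = -1.0000

Δθ = 1.879793 − 2.879793 = -1.000000
ω = Δθ/dt = -1.000000/1.0 = -1.0000
R = Δx/(sin θ' − sin θ) = -1.0000
v = R·ω = -1.0000·-1.0000 = 1.0000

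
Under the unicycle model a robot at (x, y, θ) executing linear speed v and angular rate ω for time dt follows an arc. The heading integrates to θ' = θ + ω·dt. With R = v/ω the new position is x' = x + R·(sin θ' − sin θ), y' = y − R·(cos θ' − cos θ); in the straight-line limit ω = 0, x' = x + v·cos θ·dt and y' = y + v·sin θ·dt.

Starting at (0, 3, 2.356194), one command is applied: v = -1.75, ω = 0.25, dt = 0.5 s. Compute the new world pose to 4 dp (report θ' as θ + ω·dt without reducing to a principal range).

(0.6557, 2.4215, 2.4812)

θ' = 2.3562 + 0.25·0.5 = 2.4812
R = v/ω = -1.75/0.25 = -7.0000
x' = 0 + -7.0000·(sin 2.4812 − sin 2.3562) = 0.6557
y' = 3 − -7.0000·(cos 2.4812 − cos 2.3562) = 2.4215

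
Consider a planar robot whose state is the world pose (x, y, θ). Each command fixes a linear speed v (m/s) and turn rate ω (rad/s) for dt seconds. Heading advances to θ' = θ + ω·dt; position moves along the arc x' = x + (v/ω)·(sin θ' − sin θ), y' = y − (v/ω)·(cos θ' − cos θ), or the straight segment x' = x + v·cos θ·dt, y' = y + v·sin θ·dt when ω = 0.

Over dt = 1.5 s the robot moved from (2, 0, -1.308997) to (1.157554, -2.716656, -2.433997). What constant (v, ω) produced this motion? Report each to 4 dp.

v = 2.0000, ω = -0.7500

Δθ = -2.433997 − -1.308997 = -1.125000
ω = Δθ/dt = -1.125000/1.5 = -0.7500
R = −Δy/(cos θ' − cos θ) = -2.6667
v = R·ω = -2.6667·-0.7500 = 2.0000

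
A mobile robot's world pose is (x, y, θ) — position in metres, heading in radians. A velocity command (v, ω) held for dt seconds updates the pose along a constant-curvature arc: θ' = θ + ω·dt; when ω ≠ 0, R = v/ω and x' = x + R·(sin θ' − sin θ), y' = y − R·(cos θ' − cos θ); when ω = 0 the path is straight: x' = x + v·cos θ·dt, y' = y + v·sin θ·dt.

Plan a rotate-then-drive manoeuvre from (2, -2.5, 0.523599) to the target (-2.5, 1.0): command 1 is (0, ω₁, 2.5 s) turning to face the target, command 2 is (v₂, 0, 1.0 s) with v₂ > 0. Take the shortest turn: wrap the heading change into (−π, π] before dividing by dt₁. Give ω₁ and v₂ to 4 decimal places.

heading to target = atan2(1−-2.5, -2.5−2) = 2.4805
Δθ = wrap(2.4805 − 0.5236) = 1.9570; ω₁ = Δθ/dt₁ = 0.7828
distance = √((-2.5−2)² + (1−-2.5)²) = 5.7009; v₂ = distance/dt₂ = 5.7009

ω₁ = 0.7828, v₂ = 5.7009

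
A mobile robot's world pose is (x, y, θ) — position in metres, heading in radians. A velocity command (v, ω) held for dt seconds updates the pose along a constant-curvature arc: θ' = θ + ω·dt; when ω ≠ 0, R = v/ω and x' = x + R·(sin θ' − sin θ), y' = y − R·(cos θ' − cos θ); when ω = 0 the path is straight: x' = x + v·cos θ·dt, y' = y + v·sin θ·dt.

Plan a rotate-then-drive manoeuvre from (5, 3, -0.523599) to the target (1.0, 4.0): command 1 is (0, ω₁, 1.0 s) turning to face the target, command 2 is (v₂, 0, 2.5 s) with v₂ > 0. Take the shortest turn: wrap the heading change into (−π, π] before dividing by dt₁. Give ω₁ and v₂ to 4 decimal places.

ω₁ = -2.8630, v₂ = 1.6492

heading to target = atan2(4−3, 1−5) = 2.8966
Δθ = wrap(2.8966 − -0.5236) = -2.8630; ω₁ = Δθ/dt₁ = -2.8630
distance = √((1−5)² + (4−3)²) = 4.1231; v₂ = distance/dt₂ = 1.6492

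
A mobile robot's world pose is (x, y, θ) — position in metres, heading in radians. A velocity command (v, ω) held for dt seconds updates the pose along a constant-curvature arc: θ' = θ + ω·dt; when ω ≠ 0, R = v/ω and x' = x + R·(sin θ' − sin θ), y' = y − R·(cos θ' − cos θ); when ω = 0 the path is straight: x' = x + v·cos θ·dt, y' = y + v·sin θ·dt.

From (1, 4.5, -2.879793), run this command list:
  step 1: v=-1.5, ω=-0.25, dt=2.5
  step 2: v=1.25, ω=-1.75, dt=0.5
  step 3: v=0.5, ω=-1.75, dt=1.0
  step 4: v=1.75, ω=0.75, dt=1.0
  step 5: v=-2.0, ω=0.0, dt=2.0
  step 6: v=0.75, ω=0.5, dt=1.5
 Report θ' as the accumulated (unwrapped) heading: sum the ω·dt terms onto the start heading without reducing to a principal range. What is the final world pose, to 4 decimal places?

step 1: θ'=-3.5048 (R=6.0000) → pose (4.6845, 4.3130, -3.5048)
step 2: θ'=-4.3798 (R=-0.7143) → pose (4.2631, 4.7475, -4.3798)
step 3: θ'=-6.1298 (R=-0.2857) → pose (4.4895, 5.1232, -6.1298)
step 4: θ'=-5.3798 (R=2.3333) → pose (5.9657, 5.9849, -5.3798)
step 5: θ'=-5.3798 (straight) → pose (3.4899, 2.8432, -5.3798)
step 6: θ'=-4.6298 (R=1.5000) → pose (3.8066, 3.8953, -4.6298)

(3.8066, 3.8953, -4.6298)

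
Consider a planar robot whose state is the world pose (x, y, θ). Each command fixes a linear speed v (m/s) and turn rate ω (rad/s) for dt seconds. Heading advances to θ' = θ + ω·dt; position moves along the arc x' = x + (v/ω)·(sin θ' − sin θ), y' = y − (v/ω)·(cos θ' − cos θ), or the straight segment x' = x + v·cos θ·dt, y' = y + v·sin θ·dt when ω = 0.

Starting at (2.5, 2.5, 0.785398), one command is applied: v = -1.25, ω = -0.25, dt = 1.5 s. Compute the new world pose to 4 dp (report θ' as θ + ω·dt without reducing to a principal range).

(0.9593, 1.4507, 0.4104)

θ' = 0.7854 + -0.25·1.5 = 0.4104
R = v/ω = -1.25/-0.25 = 5.0000
x' = 2.5 + 5.0000·(sin 0.4104 − sin 0.7854) = 0.9593
y' = 2.5 − 5.0000·(cos 0.4104 − cos 0.7854) = 1.4507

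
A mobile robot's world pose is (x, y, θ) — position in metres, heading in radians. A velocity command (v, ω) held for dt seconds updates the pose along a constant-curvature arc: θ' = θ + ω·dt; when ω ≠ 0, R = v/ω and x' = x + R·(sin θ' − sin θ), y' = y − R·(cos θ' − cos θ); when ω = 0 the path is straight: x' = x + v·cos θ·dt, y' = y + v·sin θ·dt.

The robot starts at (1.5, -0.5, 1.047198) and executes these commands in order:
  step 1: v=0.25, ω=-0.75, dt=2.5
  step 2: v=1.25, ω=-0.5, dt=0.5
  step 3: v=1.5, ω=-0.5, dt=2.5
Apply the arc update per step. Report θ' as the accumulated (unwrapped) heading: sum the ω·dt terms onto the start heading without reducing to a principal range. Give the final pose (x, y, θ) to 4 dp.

step 1: θ'=-0.8278 (R=-0.3333) → pose (2.0342, -0.4412, -0.8278)
step 2: θ'=-1.0778 (R=-2.5000) → pose (2.3953, -0.9492, -1.0778)
step 3: θ'=-2.3278 (R=-3.0000) → pose (1.9333, -4.4293, -2.3278)

(1.9333, -4.4293, -2.3278)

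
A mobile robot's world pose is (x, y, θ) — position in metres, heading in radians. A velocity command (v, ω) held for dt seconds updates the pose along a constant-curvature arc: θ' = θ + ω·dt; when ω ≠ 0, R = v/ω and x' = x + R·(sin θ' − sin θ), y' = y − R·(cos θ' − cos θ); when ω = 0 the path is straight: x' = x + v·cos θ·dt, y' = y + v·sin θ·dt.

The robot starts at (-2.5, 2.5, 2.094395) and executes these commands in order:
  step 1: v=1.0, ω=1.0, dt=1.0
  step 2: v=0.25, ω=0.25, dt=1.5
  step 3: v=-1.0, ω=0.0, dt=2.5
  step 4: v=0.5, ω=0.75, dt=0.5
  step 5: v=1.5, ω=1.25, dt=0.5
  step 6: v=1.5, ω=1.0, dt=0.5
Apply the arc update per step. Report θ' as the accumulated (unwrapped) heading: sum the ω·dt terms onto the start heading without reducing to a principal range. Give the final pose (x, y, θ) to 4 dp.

step 1: θ'=3.0944 (R=1.0000) → pose (-3.3188, 2.9989, 3.0944)
step 2: θ'=3.4694 (R=1.0000) → pose (-3.6880, 2.9468, 3.4694)
step 3: θ'=3.4694 (straight) → pose (-1.3211, 3.7517, 3.4694)
step 4: θ'=3.8444 (R=0.6667) → pose (-1.5374, 3.6292, 3.8444)
step 5: θ'=4.4694 (R=1.2000) → pose (-1.9265, 3.0023, 4.4694)
step 6: θ'=4.9694 (R=1.5000) → pose (-1.9213, 2.2601, 4.9694)

(-1.9213, 2.2601, 4.9694)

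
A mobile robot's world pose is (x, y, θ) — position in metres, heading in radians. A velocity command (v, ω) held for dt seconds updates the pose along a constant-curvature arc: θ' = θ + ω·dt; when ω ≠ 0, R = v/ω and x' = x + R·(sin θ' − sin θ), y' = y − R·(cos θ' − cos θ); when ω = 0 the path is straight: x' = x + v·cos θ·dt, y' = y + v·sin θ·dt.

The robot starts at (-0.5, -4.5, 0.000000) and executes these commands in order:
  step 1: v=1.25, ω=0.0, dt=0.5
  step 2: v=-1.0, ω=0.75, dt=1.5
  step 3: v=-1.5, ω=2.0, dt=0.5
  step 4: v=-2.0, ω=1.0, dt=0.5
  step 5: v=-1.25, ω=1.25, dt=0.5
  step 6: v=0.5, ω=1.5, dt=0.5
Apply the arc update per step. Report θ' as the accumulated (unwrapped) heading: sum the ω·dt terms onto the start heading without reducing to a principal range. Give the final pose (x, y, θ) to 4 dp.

(0.0596, -6.9011, 4.0000)

step 1: θ'=0.0000 (straight) → pose (0.1250, -4.5000, 0.0000)
step 2: θ'=1.1250 (R=-1.3333) → pose (-1.0780, -5.2584, 1.1250)
step 3: θ'=2.1250 (R=-0.7500) → pose (-1.0391, -5.9765, 2.1250)
step 4: θ'=2.6250 (R=-2.0000) → pose (-0.3263, -6.6630, 2.6250)
step 5: θ'=3.2500 (R=-1.0000) → pose (0.2759, -6.7876, 3.2500)
step 6: θ'=4.0000 (R=0.3333) → pose (0.0596, -6.9011, 4.0000)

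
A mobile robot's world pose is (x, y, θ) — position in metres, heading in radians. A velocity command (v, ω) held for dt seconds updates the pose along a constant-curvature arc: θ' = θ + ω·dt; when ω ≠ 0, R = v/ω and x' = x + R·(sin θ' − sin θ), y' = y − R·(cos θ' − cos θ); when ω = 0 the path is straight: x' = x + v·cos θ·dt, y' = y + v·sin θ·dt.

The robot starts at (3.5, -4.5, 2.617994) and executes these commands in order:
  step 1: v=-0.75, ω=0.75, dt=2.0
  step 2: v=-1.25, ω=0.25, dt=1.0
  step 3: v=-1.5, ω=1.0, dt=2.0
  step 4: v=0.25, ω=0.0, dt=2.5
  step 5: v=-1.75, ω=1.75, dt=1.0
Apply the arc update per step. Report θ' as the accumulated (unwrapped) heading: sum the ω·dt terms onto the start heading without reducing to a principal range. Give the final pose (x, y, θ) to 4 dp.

step 1: θ'=4.1180 (R=-1.0000) → pose (4.8285, -4.1940, 4.1180)
step 2: θ'=4.3680 (R=-5.0000) → pose (5.3924, -3.0821, 4.3680)
step 3: θ'=6.3680 (R=-1.5000) → pose (3.8535, -1.0810, 6.3680)
step 4: θ'=6.3680 (straight) → pose (4.4762, -1.0281, 6.3680)
step 5: θ'=8.1180 (R=-1.0000) → pose (3.5956, -2.2855, 8.1180)

(3.5956, -2.2855, 8.1180)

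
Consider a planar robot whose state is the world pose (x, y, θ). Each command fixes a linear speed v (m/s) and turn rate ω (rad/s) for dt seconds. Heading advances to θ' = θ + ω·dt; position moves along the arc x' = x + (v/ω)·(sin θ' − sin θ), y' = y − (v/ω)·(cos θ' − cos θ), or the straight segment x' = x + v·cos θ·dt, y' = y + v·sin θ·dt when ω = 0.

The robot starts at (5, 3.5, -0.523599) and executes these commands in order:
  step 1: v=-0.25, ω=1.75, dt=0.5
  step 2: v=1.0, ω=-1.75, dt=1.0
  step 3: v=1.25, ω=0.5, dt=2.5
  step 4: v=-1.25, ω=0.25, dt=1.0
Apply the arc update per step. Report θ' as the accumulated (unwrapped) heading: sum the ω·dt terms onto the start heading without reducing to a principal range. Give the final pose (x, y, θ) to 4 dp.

(6.4856, 1.0572, 0.1014)

step 1: θ'=0.3514 (R=-0.1429) → pose (4.8794, 3.5104, 0.3514)
step 2: θ'=-1.3986 (R=-0.5714) → pose (5.6391, 3.0718, -1.3986)
step 3: θ'=-0.1486 (R=2.5000) → pose (7.7320, 1.0277, -0.1486)
step 4: θ'=0.1014 (R=-5.0000) → pose (6.4856, 1.0572, 0.1014)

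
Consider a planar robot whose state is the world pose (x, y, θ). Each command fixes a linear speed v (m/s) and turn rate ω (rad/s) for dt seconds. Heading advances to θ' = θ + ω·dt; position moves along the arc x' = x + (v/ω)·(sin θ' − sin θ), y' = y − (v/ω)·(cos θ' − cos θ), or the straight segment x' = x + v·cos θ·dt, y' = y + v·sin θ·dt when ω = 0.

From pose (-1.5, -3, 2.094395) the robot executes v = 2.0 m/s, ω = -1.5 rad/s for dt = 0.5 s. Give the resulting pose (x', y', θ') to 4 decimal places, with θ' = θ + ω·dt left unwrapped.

(-1.6446, -2.0340, 1.3444)

θ' = 2.0944 + -1.5·0.5 = 1.3444
R = v/ω = 2.0/-1.5 = -1.3333
x' = -1.5 + -1.3333·(sin 1.3444 − sin 2.0944) = -1.6446
y' = -3 − -1.3333·(cos 1.3444 − cos 2.0944) = -2.0340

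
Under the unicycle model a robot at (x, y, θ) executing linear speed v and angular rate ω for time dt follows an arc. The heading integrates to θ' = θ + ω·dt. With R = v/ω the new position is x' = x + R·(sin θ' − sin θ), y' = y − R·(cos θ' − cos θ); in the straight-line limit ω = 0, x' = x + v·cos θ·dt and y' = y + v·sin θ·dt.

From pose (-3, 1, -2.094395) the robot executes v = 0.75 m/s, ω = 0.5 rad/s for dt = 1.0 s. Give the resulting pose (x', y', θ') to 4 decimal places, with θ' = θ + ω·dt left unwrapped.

(-3.2005, 0.2854, -1.5944)

θ' = -2.0944 + 0.5·1.0 = -1.5944
R = v/ω = 0.75/0.5 = 1.5000
x' = -3 + 1.5000·(sin -1.5944 − sin -2.0944) = -3.2005
y' = 1 − 1.5000·(cos -1.5944 − cos -2.0944) = 0.2854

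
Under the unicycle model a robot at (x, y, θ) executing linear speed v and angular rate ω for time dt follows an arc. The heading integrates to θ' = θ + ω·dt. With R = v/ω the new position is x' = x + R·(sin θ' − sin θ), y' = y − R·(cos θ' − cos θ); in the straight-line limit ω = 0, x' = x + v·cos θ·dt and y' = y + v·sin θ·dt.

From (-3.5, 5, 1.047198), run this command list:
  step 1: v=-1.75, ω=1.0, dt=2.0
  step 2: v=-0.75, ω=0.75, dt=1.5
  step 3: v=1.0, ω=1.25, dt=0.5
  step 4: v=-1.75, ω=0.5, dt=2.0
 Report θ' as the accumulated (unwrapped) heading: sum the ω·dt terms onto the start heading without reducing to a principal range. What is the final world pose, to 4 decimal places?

(-3.1612, 5.1831, 5.7972)

step 1: θ'=3.0472 (R=-1.7500) → pose (-2.1494, 2.3828, 3.0472)
step 2: θ'=4.1722 (R=-1.0000) → pose (-1.1975, 2.8640, 4.1722)
step 3: θ'=4.7972 (R=0.8000) → pose (-1.3086, 2.3848, 4.7972)
step 4: θ'=5.7972 (R=-3.5000) → pose (-3.1612, 5.1831, 5.7972)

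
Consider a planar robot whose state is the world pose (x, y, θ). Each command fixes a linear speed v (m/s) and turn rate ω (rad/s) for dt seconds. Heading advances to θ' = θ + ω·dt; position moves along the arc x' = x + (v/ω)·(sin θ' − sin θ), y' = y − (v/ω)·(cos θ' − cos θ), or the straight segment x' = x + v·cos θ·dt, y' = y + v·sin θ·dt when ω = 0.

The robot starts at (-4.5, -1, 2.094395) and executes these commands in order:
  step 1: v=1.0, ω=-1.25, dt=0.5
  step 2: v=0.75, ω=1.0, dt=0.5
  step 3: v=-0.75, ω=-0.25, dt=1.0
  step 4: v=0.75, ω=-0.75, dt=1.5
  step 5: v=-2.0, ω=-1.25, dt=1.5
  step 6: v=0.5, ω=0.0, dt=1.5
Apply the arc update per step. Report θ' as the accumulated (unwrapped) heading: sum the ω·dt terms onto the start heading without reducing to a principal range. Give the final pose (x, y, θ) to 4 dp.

(-6.2414, 0.2534, -1.2806)

step 1: θ'=1.4694 (R=-0.8000) → pose (-4.6031, -0.5190, 1.4694)
step 2: θ'=1.9694 (R=0.7500) → pose (-4.6580, -0.1520, 1.9694)
step 3: θ'=1.7194 (R=3.0000) → pose (-4.4559, -0.8722, 1.7194)
step 4: θ'=0.5944 (R=-1.0000) → pose (-4.0269, 0.1043, 0.5944)
step 5: θ'=-1.2806 (R=1.6000) → pose (-6.4560, 0.9721, -1.2806)
step 6: θ'=-1.2806 (straight) → pose (-6.2414, 0.2534, -1.2806)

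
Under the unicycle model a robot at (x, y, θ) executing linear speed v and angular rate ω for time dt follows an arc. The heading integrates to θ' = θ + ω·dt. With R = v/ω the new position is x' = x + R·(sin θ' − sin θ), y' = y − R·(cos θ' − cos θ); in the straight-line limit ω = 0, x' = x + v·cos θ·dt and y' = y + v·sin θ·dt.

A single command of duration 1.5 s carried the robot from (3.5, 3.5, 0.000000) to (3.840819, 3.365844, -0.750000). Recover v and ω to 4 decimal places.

v = 0.2500, ω = -0.5000

Δθ = -0.750000 − 0.000000 = -0.750000
ω = Δθ/dt = -0.750000/1.5 = -0.5000
R = Δx/(sin θ' − sin θ) = -0.5000
v = R·ω = -0.5000·-0.5000 = 0.2500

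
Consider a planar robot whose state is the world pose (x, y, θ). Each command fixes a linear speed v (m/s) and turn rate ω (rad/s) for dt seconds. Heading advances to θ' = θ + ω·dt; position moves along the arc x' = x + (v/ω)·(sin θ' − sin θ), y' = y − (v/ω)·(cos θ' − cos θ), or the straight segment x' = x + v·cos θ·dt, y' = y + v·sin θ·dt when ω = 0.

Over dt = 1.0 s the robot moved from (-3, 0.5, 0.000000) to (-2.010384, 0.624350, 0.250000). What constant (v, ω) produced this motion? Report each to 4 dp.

Δθ = 0.250000 − 0.000000 = 0.250000
ω = Δθ/dt = 0.250000/1.0 = 0.2500
R = Δx/(sin θ' − sin θ) = 4.0000
v = R·ω = 4.0000·0.2500 = 1.0000

v = 1.0000, ω = 0.2500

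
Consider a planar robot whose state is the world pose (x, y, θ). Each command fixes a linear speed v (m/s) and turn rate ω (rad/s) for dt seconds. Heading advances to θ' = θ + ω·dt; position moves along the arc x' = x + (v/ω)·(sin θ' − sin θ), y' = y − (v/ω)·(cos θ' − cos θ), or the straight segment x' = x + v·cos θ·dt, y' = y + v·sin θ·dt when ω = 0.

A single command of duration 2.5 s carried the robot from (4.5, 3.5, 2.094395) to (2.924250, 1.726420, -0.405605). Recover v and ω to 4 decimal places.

v = -1.2500, ω = -1.0000

Δθ = -0.405605 − 2.094395 = -2.500000
ω = Δθ/dt = -2.500000/2.5 = -1.0000
R = −Δy/(cos θ' − cos θ) = 1.2500
v = R·ω = 1.2500·-1.0000 = -1.2500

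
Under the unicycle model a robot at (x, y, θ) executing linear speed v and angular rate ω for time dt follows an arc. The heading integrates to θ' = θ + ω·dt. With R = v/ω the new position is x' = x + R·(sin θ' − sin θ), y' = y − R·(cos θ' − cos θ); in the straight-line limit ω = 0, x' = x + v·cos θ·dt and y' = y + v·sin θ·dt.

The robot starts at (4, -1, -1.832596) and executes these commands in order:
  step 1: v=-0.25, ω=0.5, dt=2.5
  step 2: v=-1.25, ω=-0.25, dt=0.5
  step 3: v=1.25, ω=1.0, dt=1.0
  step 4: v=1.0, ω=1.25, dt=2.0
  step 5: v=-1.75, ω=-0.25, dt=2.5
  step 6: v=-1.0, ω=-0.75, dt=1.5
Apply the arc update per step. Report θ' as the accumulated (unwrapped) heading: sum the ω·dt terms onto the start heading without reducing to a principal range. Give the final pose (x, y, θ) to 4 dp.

step 1: θ'=-0.5826 (R=-0.5000) → pose (3.7921, -0.4531, -0.5826)
step 2: θ'=-0.7076 (R=5.0000) → pose (3.2931, -0.0775, -0.7076)
step 3: θ'=0.2924 (R=1.2500) → pose (4.4659, -0.3246, 0.2924)
step 4: θ'=2.7924 (R=0.8000) → pose (4.5090, 1.1932, 2.7924)
step 5: θ'=2.1674 (R=7.0000) → pose (7.9048, -1.4515, 2.1674)
step 6: θ'=1.0424 (R=1.3333) → pose (7.9533, -2.8728, 1.0424)

(7.9533, -2.8728, 1.0424)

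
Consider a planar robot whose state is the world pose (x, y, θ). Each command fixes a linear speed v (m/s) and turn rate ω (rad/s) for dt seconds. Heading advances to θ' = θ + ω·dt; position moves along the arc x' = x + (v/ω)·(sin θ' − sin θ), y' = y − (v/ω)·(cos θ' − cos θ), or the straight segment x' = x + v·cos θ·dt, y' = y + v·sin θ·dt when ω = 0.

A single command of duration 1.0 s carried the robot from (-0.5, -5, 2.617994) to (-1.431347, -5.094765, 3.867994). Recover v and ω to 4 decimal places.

Δθ = 3.867994 − 2.617994 = 1.250000
ω = Δθ/dt = 1.250000/1.0 = 1.2500
R = Δx/(sin θ' − sin θ) = 0.8000
v = R·ω = 0.8000·1.2500 = 1.0000

v = 1.0000, ω = 1.2500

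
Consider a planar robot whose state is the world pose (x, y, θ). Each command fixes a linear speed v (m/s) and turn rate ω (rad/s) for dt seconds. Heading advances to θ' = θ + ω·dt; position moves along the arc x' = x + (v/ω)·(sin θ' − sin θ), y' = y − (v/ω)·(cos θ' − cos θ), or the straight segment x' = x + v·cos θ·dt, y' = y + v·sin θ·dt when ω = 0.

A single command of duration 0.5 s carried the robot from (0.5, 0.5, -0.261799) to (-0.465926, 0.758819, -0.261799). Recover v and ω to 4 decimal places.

Δθ = -0.261799 − -0.261799 = 0.000000
ω = Δθ/dt = 0.000000/0.5 = 0.0000
ω = 0 → v = (Δx·cos θ + Δy·sin θ)/dt = -2.0000

v = -2.0000, ω = 0.0000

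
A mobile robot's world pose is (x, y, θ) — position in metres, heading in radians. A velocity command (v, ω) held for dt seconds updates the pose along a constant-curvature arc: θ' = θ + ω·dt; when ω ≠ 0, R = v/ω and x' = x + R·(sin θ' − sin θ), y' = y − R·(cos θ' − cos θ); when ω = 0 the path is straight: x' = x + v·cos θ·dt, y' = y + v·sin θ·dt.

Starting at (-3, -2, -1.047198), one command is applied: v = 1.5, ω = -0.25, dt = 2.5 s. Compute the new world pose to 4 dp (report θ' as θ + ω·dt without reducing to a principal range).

(-2.2270, -5.6074, -1.6722)

θ' = -1.0472 + -0.25·2.5 = -1.6722
R = v/ω = 1.5/-0.25 = -6.0000
x' = -3 + -6.0000·(sin -1.6722 − sin -1.0472) = -2.2270
y' = -2 − -6.0000·(cos -1.6722 − cos -1.0472) = -5.6074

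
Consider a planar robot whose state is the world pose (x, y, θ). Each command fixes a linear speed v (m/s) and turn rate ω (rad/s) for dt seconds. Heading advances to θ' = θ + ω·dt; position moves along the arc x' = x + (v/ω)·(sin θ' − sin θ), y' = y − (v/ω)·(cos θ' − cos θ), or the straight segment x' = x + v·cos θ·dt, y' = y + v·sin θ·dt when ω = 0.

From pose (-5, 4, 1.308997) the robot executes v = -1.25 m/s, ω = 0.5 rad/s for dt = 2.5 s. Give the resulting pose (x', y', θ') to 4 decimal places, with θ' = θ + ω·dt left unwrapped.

(-3.9607, 1.2654, 2.5590)

θ' = 1.3090 + 0.5·2.5 = 2.5590
R = v/ω = -1.25/0.5 = -2.5000
x' = -5 + -2.5000·(sin 2.5590 − sin 1.3090) = -3.9607
y' = 4 − -2.5000·(cos 2.5590 − cos 1.3090) = 1.2654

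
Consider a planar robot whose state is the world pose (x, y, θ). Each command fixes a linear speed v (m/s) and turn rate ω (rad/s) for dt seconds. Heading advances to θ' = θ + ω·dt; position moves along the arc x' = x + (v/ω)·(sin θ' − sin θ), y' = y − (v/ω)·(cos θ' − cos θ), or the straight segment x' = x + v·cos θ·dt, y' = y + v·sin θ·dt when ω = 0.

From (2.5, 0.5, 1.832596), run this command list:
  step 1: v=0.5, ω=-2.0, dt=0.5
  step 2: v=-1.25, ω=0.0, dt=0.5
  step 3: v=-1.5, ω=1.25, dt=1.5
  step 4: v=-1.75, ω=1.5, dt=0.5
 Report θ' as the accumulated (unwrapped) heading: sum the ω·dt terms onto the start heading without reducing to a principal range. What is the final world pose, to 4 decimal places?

step 1: θ'=0.8326 (R=-0.2500) → pose (2.5566, 0.7329, 0.8326)
step 2: θ'=0.8326 (straight) → pose (2.1360, 0.2706, 0.8326)
step 3: θ'=2.7076 (R=-1.2000) → pose (2.5190, -1.6257, 2.7076)
step 4: θ'=3.4576 (R=-1.1667) → pose (3.3721, -1.6760, 3.4576)

(3.3721, -1.6760, 3.4576)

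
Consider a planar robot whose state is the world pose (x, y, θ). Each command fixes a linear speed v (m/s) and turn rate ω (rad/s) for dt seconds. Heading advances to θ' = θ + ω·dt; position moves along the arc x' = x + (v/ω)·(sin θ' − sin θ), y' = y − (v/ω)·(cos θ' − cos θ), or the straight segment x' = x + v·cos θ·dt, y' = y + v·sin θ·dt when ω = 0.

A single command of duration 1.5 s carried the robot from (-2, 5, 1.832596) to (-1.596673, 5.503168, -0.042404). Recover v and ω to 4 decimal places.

Δθ = -0.042404 − 1.832596 = -1.875000
ω = Δθ/dt = -1.875000/1.5 = -1.2500
R = −Δy/(cos θ' − cos θ) = -0.4000
v = R·ω = -0.4000·-1.2500 = 0.5000

v = 0.5000, ω = -1.2500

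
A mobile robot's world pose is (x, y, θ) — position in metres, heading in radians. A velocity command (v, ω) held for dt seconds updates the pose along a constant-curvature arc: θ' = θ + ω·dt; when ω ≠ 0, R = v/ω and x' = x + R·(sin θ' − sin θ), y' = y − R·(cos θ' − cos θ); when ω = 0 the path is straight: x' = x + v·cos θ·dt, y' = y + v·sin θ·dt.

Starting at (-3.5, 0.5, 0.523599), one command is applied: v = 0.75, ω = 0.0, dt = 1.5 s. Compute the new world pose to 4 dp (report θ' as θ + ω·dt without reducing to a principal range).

(-2.5257, 1.0625, 0.5236)

θ' = 0.5236 + 0.0·1.5 = 0.5236
ω = 0 → straight: x' = -3.5 + 0.75·cos(0.5236)·1.5 = -2.5257
y' = 0.5 + 0.75·sin(0.5236)·1.5 = 1.0625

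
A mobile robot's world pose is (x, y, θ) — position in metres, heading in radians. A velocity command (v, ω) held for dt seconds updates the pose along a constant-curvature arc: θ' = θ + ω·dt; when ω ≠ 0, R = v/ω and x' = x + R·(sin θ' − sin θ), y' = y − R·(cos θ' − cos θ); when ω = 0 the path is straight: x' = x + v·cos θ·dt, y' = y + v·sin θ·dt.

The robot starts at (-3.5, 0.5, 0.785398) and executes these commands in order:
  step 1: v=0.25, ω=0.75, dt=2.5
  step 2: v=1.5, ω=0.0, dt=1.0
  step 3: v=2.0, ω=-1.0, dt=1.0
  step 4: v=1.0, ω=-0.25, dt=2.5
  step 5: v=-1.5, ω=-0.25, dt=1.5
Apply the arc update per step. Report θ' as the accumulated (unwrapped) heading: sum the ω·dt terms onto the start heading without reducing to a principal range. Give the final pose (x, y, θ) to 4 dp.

(-6.9135, 4.0406, 0.6604)

step 1: θ'=2.6604 (R=0.3333) → pose (-3.5814, 1.0312, 2.6604)
step 2: θ'=2.6604 (straight) → pose (-4.9111, 1.7254, 2.6604)
step 3: θ'=1.6604 (R=-2.0000) → pose (-5.9774, 3.3194, 1.6604)
step 4: θ'=1.0354 (R=-4.0000) → pose (-5.4337, 5.7180, 1.0354)
step 5: θ'=0.6604 (R=6.0000) → pose (-6.9135, 4.0406, 0.6604)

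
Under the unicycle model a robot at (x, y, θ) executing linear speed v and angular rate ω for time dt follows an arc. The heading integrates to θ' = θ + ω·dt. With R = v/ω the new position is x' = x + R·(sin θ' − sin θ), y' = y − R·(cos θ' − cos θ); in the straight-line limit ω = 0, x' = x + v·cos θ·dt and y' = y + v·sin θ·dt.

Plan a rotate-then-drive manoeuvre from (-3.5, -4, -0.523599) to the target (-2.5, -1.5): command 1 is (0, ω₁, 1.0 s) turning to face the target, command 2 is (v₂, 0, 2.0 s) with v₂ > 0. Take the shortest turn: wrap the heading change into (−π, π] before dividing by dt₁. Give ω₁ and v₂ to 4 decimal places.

heading to target = atan2(-1.5−-4, -2.5−-3.5) = 1.1903
Δθ = wrap(1.1903 − -0.5236) = 1.7139; ω₁ = Δθ/dt₁ = 1.7139
distance = √((-2.5−-3.5)² + (-1.5−-4)²) = 2.6926; v₂ = distance/dt₂ = 1.3463

ω₁ = 1.7139, v₂ = 1.3463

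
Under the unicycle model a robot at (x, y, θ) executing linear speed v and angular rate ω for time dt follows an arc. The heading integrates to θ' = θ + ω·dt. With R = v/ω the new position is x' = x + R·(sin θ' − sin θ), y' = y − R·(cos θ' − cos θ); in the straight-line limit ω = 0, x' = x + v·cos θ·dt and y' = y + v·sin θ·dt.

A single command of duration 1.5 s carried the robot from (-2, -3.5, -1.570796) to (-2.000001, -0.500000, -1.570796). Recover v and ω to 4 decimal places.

Δθ = -1.570796 − -1.570796 = 0.000000
ω = Δθ/dt = 0.000000/1.5 = 0.0000
ω = 0 → v = (Δx·cos θ + Δy·sin θ)/dt = -2.0000

v = -2.0000, ω = 0.0000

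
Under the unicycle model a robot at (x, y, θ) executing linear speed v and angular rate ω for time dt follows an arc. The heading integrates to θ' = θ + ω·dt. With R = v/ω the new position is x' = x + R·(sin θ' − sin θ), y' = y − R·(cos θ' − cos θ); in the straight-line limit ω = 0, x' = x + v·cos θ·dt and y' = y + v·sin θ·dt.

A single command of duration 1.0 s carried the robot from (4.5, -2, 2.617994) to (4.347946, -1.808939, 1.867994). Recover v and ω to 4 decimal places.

v = 0.2500, ω = -0.7500

Δθ = 1.867994 − 2.617994 = -0.750000
ω = Δθ/dt = -0.750000/1.0 = -0.7500
R = −Δy/(cos θ' − cos θ) = -0.3333
v = R·ω = -0.3333·-0.7500 = 0.2500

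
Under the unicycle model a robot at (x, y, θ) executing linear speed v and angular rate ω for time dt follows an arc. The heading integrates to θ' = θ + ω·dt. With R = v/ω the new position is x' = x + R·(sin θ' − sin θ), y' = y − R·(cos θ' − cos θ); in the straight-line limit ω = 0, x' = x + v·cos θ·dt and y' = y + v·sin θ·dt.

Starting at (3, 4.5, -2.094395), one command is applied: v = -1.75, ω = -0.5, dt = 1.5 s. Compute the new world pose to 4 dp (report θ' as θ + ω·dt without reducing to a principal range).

θ' = -2.0944 + -0.5·1.5 = -2.8444
R = v/ω = -1.75/-0.5 = 3.5000
x' = 3 + 3.5000·(sin -2.8444 − sin -2.0944) = 5.0061
y' = 4.5 − 3.5000·(cos -2.8444 − cos -2.0944) = 6.0966

(5.0061, 6.0966, -2.8444)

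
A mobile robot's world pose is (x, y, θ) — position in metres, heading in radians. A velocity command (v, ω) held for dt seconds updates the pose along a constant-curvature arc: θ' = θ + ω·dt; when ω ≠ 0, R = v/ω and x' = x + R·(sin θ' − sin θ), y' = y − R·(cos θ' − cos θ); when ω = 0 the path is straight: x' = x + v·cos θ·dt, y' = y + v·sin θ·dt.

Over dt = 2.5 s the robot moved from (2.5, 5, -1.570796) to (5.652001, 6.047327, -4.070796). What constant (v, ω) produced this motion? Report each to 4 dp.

v = -1.7500, ω = -1.0000

Δθ = -4.070796 − -1.570796 = -2.500000
ω = Δθ/dt = -2.500000/2.5 = -1.0000
R = Δx/(sin θ' − sin θ) = 1.7500
v = R·ω = 1.7500·-1.0000 = -1.7500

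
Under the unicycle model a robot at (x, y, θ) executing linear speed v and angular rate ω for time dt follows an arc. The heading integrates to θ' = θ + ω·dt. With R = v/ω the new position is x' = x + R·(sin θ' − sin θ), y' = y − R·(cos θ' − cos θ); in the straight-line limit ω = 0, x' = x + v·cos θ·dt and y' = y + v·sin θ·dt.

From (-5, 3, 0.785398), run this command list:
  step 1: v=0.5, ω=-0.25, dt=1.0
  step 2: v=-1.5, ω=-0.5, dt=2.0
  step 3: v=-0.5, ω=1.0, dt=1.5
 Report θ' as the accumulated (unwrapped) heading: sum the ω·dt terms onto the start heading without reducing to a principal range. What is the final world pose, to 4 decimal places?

(-8.1350, 3.0122, 1.0354)

step 1: θ'=0.5354 (R=-2.0000) → pose (-4.6062, 3.3059, 0.5354)
step 2: θ'=-0.4646 (R=3.0000) → pose (-7.4809, 3.2041, -0.4646)
step 3: θ'=1.0354 (R=-0.5000) → pose (-8.1350, 3.0122, 1.0354)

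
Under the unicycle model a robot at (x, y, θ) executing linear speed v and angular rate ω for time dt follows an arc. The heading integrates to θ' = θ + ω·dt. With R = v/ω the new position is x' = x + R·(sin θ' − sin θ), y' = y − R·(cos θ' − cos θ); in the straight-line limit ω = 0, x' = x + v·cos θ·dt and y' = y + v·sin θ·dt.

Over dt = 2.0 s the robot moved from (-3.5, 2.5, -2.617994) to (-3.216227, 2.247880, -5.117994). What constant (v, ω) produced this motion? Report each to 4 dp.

Δθ = -5.117994 − -2.617994 = -2.500000
ω = Δθ/dt = -2.500000/2.0 = -1.2500
R = Δx/(sin θ' − sin θ) = 0.2000
v = R·ω = 0.2000·-1.2500 = -0.2500

v = -0.2500, ω = -1.2500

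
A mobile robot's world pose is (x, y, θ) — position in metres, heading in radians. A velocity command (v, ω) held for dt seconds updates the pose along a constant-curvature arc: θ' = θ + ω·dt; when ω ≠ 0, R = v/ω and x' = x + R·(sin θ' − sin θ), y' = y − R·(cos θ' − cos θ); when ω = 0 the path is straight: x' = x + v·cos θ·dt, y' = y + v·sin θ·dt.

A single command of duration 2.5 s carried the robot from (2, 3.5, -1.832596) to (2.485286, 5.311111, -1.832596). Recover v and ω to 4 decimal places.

v = -0.7500, ω = 0.0000

Δθ = -1.832596 − -1.832596 = 0.000000
ω = Δθ/dt = 0.000000/2.5 = 0.0000
ω = 0 → v = (Δx·cos θ + Δy·sin θ)/dt = -0.7500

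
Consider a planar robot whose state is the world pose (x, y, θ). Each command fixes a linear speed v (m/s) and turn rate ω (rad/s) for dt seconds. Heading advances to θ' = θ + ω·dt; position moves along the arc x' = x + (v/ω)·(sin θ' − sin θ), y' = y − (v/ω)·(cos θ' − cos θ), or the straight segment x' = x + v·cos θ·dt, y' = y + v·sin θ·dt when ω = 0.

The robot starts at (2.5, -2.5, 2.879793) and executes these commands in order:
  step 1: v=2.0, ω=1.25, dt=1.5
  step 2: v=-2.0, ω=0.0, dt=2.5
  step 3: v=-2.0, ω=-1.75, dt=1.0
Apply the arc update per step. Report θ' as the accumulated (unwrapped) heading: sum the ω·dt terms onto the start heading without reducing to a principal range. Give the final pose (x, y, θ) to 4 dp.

(1.5731, 2.0628, 3.0048)

step 1: θ'=4.7548 (R=1.6000) → pose (0.4873, -4.1133, 4.7548)
step 2: θ'=4.7548 (straight) → pose (0.2754, 0.8822, 4.7548)
step 3: θ'=3.0048 (R=1.1429) → pose (1.5731, 2.0628, 3.0048)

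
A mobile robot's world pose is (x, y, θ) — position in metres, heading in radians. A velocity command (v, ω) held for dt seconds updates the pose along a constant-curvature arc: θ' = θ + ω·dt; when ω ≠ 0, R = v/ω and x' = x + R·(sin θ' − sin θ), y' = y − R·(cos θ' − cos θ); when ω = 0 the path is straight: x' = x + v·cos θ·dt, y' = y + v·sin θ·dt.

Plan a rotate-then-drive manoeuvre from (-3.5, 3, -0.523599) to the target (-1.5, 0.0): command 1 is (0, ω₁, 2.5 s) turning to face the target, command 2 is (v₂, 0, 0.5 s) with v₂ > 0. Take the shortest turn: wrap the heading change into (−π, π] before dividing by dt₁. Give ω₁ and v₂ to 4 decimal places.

heading to target = atan2(0−3, -1.5−-3.5) = -0.9828
Δθ = wrap(-0.9828 − -0.5236) = -0.4592; ω₁ = Δθ/dt₁ = -0.1837
distance = √((-1.5−-3.5)² + (0−3)²) = 3.6056; v₂ = distance/dt₂ = 7.2111

ω₁ = -0.1837, v₂ = 7.2111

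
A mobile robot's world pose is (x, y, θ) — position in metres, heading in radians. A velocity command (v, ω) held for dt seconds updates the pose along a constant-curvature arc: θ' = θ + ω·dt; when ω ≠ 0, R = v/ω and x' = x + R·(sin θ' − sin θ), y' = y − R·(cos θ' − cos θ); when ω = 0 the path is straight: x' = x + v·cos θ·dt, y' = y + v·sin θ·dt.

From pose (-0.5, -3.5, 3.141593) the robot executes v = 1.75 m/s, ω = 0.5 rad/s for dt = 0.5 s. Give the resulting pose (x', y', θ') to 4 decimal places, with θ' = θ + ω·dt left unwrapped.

(-1.3659, -3.6088, 3.3916)

θ' = 3.1416 + 0.5·0.5 = 3.3916
R = v/ω = 1.75/0.5 = 3.5000
x' = -0.5 + 3.5000·(sin 3.3916 − sin 3.1416) = -1.3659
y' = -3.5 − 3.5000·(cos 3.3916 − cos 3.1416) = -3.6088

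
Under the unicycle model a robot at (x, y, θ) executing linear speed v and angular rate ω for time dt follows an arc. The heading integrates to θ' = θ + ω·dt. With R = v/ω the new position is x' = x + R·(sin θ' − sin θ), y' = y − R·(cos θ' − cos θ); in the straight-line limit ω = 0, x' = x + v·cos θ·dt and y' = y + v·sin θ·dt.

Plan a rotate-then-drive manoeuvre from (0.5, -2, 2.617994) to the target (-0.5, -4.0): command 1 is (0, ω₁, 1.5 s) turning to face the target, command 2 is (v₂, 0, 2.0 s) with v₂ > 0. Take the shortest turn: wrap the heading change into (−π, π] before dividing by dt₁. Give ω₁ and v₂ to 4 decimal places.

heading to target = atan2(-4−-2, -0.5−0.5) = -2.0344
Δθ = wrap(-2.0344 − 2.6180) = 1.6307; ω₁ = Δθ/dt₁ = 1.0872
distance = √((-0.5−0.5)² + (-4−-2)²) = 2.2361; v₂ = distance/dt₂ = 1.1180

ω₁ = 1.0872, v₂ = 1.1180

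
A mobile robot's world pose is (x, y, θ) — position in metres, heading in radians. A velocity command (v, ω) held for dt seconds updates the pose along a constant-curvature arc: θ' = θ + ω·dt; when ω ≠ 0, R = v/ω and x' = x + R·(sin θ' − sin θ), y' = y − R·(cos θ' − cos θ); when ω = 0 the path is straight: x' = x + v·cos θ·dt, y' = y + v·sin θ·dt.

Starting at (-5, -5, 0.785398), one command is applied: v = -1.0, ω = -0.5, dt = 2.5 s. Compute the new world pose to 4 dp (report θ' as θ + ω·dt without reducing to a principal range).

θ' = 0.7854 + -0.5·2.5 = -0.4646
R = v/ω = -1.0/-0.5 = 2.0000
x' = -5 + 2.0000·(sin -0.4646 − sin 0.7854) = -7.3103
y' = -5 − 2.0000·(cos -0.4646 − cos 0.7854) = -5.3738

(-7.3103, -5.3738, -0.4646)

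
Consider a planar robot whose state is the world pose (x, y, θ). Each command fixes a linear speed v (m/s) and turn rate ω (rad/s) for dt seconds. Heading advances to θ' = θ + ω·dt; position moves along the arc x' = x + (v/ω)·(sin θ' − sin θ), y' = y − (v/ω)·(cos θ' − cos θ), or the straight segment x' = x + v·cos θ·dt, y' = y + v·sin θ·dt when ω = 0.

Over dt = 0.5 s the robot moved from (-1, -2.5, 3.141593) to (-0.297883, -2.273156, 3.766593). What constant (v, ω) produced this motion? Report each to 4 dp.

Δθ = 3.766593 − 3.141593 = 0.625000
ω = Δθ/dt = 0.625000/0.5 = 1.2500
R = Δx/(sin θ' − sin θ) = -1.2000
v = R·ω = -1.2000·1.2500 = -1.5000

v = -1.5000, ω = 1.2500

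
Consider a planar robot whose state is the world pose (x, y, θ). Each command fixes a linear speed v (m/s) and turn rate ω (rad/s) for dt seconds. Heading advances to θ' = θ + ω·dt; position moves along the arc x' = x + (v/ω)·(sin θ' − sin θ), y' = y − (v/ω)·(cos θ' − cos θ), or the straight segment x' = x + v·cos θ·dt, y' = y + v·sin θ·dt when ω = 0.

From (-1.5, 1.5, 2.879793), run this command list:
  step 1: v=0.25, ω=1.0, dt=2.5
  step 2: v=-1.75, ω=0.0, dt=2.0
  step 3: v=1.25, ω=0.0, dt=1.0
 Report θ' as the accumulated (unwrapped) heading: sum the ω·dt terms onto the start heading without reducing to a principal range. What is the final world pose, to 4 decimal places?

(-3.1537, 2.8710, 5.3798)

step 1: θ'=5.3798 (R=0.2500) → pose (-1.7611, 1.1038, 5.3798)
step 2: θ'=5.3798 (straight) → pose (-3.9274, 3.8528, 5.3798)
step 3: θ'=5.3798 (straight) → pose (-3.1537, 2.8710, 5.3798)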